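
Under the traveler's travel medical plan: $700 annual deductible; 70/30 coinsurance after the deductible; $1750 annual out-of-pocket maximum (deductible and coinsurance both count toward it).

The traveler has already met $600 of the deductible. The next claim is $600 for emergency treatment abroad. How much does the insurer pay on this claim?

$350

$600 of the $700 deductible is already met, leaving $100.
The remaining $500 (= $600 − $100) moves to coinsurance.
Traveler's 30% share of $500 is $150.
So the traveler owes $100 + $150 = $250 before any cap.
Year-to-date out-of-pocket becomes $600 + $250 = $850, still under the $1750 maximum, so no cap applies.
The insurer covers the remainder: $600 − $250 = $350.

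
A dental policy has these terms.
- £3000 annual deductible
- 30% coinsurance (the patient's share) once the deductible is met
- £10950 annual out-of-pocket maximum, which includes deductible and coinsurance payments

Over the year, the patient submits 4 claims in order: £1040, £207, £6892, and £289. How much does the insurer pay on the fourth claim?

£202.30

Claim 1 (£1040): fully absorbed by the deductible. Patient pays £1040; OOP now £1040. Insurer: £1040 − £1040 = £0.
Claim 2 (£207): all of it applies to the deductible. Patient pays £207; OOP now £1247. Plan pays £207 − £207 = £0.
Claim 3 (£6892): £1753 finishes the deductible; £5139 goes to coinsurance; patient's 30% is £1541.70. Patient pays £3294.70; OOP now £4541.70. Insurer: £6892 − £3294.70 = £3597.30.
Claim 4 (£289): 30% coinsurance on £289 = £86.70. Patient owes £86.70 (running OOP £4628.40). Insurer: £289 − £86.70 = £202.30.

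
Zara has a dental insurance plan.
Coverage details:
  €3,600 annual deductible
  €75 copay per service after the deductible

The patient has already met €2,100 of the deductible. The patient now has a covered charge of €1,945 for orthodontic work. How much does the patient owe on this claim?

€1,575

Remaining deductible: €3,600 − €2,100 = €1,500.
After the €1,500 deductible portion, €1,945 − €1,500 = €445 is subject to the copay.
Copay on this service: €75.
Patient responsibility: €1,500 + €75 = €1,575.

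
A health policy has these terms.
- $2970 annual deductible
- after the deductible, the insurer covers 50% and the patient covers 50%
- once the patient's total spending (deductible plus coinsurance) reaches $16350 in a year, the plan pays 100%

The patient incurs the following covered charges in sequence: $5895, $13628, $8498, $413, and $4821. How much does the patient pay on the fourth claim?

Bill 1, $5895: $2970 finishes the deductible; $2925 goes to coinsurance; coinsurance $2925 × 50% = $1462.50. Patient owes $4432.50 (running OOP $4432.50).
Bill 2, $13628: deductible already satisfied, so patient's share is 50% × $13628 = $6814. Patient pays $6814; OOP now $11246.50.
Bill 3, $8498: 50% coinsurance on $8498 = $4249. Patient owes $4249 (running OOP $15495.50).
Bill 4, $413: 50% coinsurance on $413 = $206.50. Patient owes $206.50 (running OOP $15702).

$206.50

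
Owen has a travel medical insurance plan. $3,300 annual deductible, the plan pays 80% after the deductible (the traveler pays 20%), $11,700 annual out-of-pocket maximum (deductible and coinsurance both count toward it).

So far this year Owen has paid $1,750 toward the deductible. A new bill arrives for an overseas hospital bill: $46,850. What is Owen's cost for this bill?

$9,950

Remaining deductible: $3,300 − $1,750 = $1,550.
That leaves $46,850 − $1,550 = $45,300 for coinsurance.
Traveler's 20% share of $45,300 is $9,060.
So the traveler owes $1,550 + $9,060 = $10,610 before any cap.
Adding $10,610 to the $1,750 already spent would give $12,360, which exceeds the $11,700 cap; the traveler pays just $11,700 − $1,750 = $9,950.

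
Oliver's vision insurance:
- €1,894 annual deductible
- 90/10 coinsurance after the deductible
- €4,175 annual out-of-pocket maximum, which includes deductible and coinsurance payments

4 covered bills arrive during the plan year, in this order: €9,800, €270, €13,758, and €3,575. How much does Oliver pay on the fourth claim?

€87.60

#1 (€9,800): deductible takes €1,894, €7,906 remains; member's 10% is €790.60. Cost to member: €2,684.60. OOP to date €2,684.60.
#2 (€270): deductible met; 10% of €270 = €27. Member owes €27 (running OOP €2,711.60).
#3 (€13,758): deductible met; 10% of €13,758 = €1,375.80. Member owes €1,375.80 (running OOP €4,087.40).
#4 (€3,575): deductible met; 10% of €3,575 = €357.50. Adding that to €4,087.40 gives €4,444.90, past the €4,175 cap; member pays only €4,175 − €4,087.40 = €87.60.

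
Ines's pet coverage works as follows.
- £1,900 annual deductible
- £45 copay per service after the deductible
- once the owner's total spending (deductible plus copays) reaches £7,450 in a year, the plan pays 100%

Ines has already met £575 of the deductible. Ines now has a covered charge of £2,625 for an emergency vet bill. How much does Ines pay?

£1,370

Remaining deductible: £1,900 − £575 = £1,325.
The remaining £1,300 (= £2,625 − £1,325) moves to the copay.
Copay on this service: £45.
So the owner owes £1,325 + £45 = £1,370 before any cap.
Total out-of-pocket so far would be £575 + £1,370 = £1,945, below the £7,450 cap — no reduction.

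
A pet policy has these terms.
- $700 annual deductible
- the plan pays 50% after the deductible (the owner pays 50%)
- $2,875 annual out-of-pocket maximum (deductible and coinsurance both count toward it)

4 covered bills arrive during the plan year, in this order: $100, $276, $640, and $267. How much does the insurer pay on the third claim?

Claim 1 ($100): all of it applies to the deductible. Owner pays $100; OOP now $100. Plan pays $100 − $100 = $0.
Claim 2 ($276): entire amount goes to the deductible. Owner pays $276; OOP now $376. Plan pays $276 − $276 = $0.
Claim 3 ($640): $324 to deductible, leaving $316; coinsurance $316 × 50% = $158. Owner pays $482; OOP now $858. Insurer: $640 − $482 = $158.

$158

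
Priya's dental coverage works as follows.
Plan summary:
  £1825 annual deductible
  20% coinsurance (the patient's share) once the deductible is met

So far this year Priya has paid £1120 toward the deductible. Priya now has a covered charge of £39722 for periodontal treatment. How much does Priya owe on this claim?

Remaining deductible: £1825 − £1120 = £705.
The remaining £39017 (= £39722 − £705) moves to coinsurance.
Coinsurance: £39017 × 20% = £7803.40.
So the patient owes £705 + £7803.40 = £8508.40.

£8508.40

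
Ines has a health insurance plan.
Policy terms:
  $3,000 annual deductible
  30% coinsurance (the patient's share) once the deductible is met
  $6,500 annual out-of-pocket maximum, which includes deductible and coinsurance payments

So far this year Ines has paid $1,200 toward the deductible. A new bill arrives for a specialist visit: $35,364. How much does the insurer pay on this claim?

$30,064

$1,200 of the $3,000 deductible is already met, leaving $1,800.
That leaves $35,364 − $1,800 = $33,564 for coinsurance.
Coinsurance: $33,564 × 30% = $10,069.20.
That puts the patient's cost at $1,800 + $10,069.20 = $11,869.20 before any cap.
Year-to-date out-of-pocket would reach $1,200 + $11,869.20 = $13,069.20, above the $6,500 maximum, so the patient pays only $6,500 − $1,200 = $5,300.
The insurer covers the remainder: $35,364 − $5,300 = $30,064.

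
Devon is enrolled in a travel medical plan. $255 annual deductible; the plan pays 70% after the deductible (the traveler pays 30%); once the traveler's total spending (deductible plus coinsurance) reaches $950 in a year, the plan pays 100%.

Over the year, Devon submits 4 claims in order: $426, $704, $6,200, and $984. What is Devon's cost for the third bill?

Claim 1 ($426): deductible takes $255, $171 remains; 30% of $171 = $51.30. Cost to traveler: $306.30. OOP to date $306.30.
Claim 2 ($704): deductible already satisfied, so traveler's share is 30% × $704 = $211.20. Traveler owes $211.20 (running OOP $517.50).
Claim 3 ($6,200): deductible met; 30% of $6,200 = $1,860. That would push OOP to $2,377.50, over the $950 cap, so traveler pays $950 − $517.50 = $432.50.

$432.50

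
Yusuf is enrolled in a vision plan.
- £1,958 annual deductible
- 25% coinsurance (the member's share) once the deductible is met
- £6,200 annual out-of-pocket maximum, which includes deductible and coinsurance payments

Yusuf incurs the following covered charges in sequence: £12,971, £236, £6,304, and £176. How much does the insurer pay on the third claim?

Claim 1 (£12,971): £1,958 to deductible, leaving £11,013; member's 25% is £2,753.25. Member owes £4,711.25 (running OOP £4,711.25). Insurer: £12,971 − £4,711.25 = £8,259.75.
Claim 2 (£236): deductible already satisfied, so member's share is 25% × £236 = £59. Member owes £59 (running OOP £4,770.25). Plan pays £236 − £59 = £177.
Claim 3 (£6,304): 25% coinsurance on £6,304 = £1,576. That would push OOP to £6,346.25, over the £6,200 cap, so member pays £6,200 − £4,770.25 = £1,429.75. Plan pays £6,304 − £1,429.75 = £4,874.25.

£4,874.25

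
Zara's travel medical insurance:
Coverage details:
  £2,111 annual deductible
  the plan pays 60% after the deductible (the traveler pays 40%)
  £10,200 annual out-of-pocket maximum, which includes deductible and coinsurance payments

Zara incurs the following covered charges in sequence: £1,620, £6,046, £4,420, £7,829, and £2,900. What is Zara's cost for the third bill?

£1,768

Claim 1 (£1,620): fully absorbed by the deductible. Traveler pays £1,620; OOP now £1,620.
Claim 2 (£6,046): £491 to deductible, leaving £5,555; coinsurance £5,555 × 40% = £2,222. Cost to traveler: £2,713. OOP to date £4,333.
Claim 3 (£4,420): deductible already satisfied, so traveler's share is 40% × £4,420 = £1,768. Traveler owes £1,768 (running OOP £6,101).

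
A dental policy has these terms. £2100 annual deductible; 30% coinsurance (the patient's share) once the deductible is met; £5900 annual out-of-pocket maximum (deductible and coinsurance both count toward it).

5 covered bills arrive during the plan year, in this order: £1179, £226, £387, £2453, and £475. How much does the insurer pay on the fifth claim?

Bill 1, £1179: all of it applies to the deductible. Cost to patient: £1179. OOP to date £1179. Plan pays £1179 − £1179 = £0.
Bill 2, £226: fully absorbed by the deductible. Cost to patient: £226. OOP to date £1405. Insurer: £226 − £226 = £0.
Bill 3, £387: all of it applies to the deductible. Patient pays £387; OOP now £1792. Plan pays £387 − £387 = £0.
Bill 4, £2453: deductible takes £308, £2145 remains; patient's 30% is £643.50. Cost to patient: £951.50. OOP to date £2743.50. Plan pays £2453 − £951.50 = £1501.50.
Bill 5, £475: 30% coinsurance on £475 = £142.50. Cost to patient: £142.50. OOP to date £2886. Plan pays £475 − £142.50 = £332.50.

£332.50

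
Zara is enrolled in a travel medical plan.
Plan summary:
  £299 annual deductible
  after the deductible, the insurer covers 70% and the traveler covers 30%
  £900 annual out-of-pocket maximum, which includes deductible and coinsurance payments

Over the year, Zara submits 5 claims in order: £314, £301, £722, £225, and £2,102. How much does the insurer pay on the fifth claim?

£1,879.90

Bill 1, £314: deductible takes £299, £15 remains; traveler's 30% is £4.50. Traveler owes £303.50 (running OOP £303.50). Insurer: £314 − £303.50 = £10.50.
Bill 2, £301: deductible already satisfied, so traveler's share is 30% × £301 = £90.30. Traveler owes £90.30 (running OOP £393.80). Plan pays £301 − £90.30 = £210.70.
Bill 3, £722: 30% coinsurance on £722 = £216.60. Cost to traveler: £216.60. OOP to date £610.40. Plan pays £722 − £216.60 = £505.40.
Bill 4, £225: 30% coinsurance on £225 = £67.50. Traveler owes £67.50 (running OOP £677.90). Plan pays £225 − £67.50 = £157.50.
Bill 5, £2,102: deductible already satisfied, so traveler's share is 30% × £2,102 = £630.60. Adding that to £677.90 gives £1,308.50, past the £900 cap; traveler pays only £900 − £677.90 = £222.10. Insurer: £2,102 − £222.10 = £1,879.90.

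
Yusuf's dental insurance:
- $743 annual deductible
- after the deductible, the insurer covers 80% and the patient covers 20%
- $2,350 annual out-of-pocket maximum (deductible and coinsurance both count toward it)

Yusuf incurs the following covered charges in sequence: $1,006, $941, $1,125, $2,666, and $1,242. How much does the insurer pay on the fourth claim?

$2,132.80

Claim 1 ($1,006): $743 to deductible, leaving $263; 20% of $263 = $52.60. Patient pays $795.60; OOP now $795.60. Insurer: $1,006 − $795.60 = $210.40.
Claim 2 ($941): deductible already satisfied, so patient's share is 20% × $941 = $188.20. Patient owes $188.20 (running OOP $983.80). Insurer: $941 − $188.20 = $752.80.
Claim 3 ($1,125): 20% coinsurance on $1,125 = $225. Patient pays $225; OOP now $1,208.80. Plan pays $1,125 − $225 = $900.
Claim 4 ($2,666): 20% coinsurance on $2,666 = $533.20. Patient pays $533.20; OOP now $1,742. Insurer: $2,666 − $533.20 = $2,132.80.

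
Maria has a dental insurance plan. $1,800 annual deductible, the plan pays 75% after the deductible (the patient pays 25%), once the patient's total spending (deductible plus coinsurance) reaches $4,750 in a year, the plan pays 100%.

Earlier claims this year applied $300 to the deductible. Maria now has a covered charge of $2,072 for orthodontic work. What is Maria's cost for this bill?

$1,643

$300 of the $1,800 deductible is already met, leaving $1,500.
The remaining $572 (= $2,072 − $1,500) moves to coinsurance.
Patient's 25% share of $572 is $143.
That puts the patient's cost at $1,500 + $143 = $1,643 before any cap.
Year-to-date out-of-pocket becomes $300 + $1,643 = $1,943, still under the $4,750 maximum, so no cap applies.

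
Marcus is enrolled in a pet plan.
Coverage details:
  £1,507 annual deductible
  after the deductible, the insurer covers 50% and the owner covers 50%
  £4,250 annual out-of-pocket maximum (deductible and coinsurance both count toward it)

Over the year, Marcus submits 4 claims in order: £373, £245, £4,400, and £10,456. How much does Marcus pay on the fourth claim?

Bill 1, £373: entire amount goes to the deductible. Owner owes £373 (running OOP £373).
Bill 2, £245: fully absorbed by the deductible. Owner owes £245 (running OOP £618).
Bill 3, £4,400: £889 finishes the deductible; £3,511 goes to coinsurance; owner's 50% is £1,755.50. Owner pays £2,644.50; OOP now £3,262.50.
Bill 4, £10,456: 50% coinsurance on £10,456 = £5,228. OOP would hit £8,490.50 > £4,250, so the cap limits the owner to £4,250 − £3,262.50 = £987.50.

£987.50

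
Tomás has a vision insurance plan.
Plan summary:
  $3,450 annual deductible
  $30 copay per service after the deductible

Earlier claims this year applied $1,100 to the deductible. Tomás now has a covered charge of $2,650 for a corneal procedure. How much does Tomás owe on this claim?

Deductible still to meet: $3,450 − $1,100 = $2,350.
The remaining $300 (= $2,650 − $2,350) moves to the copay.
Copay on this service: $30.
That puts the member's cost at $2,350 + $30 = $2,380.

$2,380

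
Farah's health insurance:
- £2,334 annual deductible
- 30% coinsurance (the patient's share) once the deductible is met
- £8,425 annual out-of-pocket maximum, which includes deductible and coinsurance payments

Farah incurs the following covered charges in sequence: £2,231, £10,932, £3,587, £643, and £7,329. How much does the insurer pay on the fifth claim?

£5,755.70

Bill 1, £2,231: all of it applies to the deductible. Cost to patient: £2,231. OOP to date £2,231. Plan pays £2,231 − £2,231 = £0.
Bill 2, £10,932: £103 finishes the deductible; £10,829 goes to coinsurance; coinsurance £10,829 × 30% = £3,248.70. Cost to patient: £3,351.70. OOP to date £5,582.70. Insurer: £10,932 − £3,351.70 = £7,580.30.
Bill 3, £3,587: deductible already satisfied, so patient's share is 30% × £3,587 = £1,076.10. Patient owes £1,076.10 (running OOP £6,658.80). Insurer: £3,587 − £1,076.10 = £2,510.90.
Bill 4, £643: deductible met; 30% of £643 = £192.90. Cost to patient: £192.90. OOP to date £6,851.70. Insurer: £643 − £192.90 = £450.10.
Bill 5, £7,329: 30% coinsurance on £7,329 = £2,198.70. Adding that to £6,851.70 gives £9,050.40, past the £8,425 cap; patient pays only £8,425 − £6,851.70 = £1,573.30. Plan pays £7,329 − £1,573.30 = £5,755.70.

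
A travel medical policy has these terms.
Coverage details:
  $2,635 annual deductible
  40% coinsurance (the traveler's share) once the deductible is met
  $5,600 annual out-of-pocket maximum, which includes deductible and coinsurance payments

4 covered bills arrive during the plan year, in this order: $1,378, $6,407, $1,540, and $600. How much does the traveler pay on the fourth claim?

Bill 1, $1,378: entire amount goes to the deductible. Cost to traveler: $1,378. OOP to date $1,378.
Bill 2, $6,407: $1,257 to deductible, leaving $5,150; traveler's 40% is $2,060. Cost to traveler: $3,317. OOP to date $4,695.
Bill 3, $1,540: deductible already satisfied, so traveler's share is 40% × $1,540 = $616. Traveler pays $616; OOP now $5,311.
Bill 4, $600: 40% coinsurance on $600 = $240. Traveler pays $240; OOP now $5,551.

$240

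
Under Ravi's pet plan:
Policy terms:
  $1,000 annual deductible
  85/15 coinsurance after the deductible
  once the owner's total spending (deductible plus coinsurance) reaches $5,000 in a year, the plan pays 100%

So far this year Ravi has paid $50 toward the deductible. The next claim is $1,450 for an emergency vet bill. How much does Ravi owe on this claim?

$1,025

$50 of the $1,000 deductible is already met, leaving $950.
That leaves $1,450 − $950 = $500 for coinsurance.
Coinsurance: $500 × 15% = $75.
That puts the owner's cost at $950 + $75 = $1,025 before any cap.
Total out-of-pocket so far would be $50 + $1,025 = $1,075, below the $5,000 cap — no reduction.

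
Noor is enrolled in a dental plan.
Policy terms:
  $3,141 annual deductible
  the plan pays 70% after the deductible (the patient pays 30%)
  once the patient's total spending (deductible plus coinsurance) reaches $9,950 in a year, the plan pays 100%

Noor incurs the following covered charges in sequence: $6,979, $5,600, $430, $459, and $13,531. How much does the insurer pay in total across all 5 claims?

$17,049

Claim 1 — $6,979: deductible takes $3,141, $3,838 remains; coinsurance $3,838 × 30% = $1,151.40. Patient owes $4,292.40 (running OOP $4,292.40). Insurer: $6,979 − $4,292.40 = $2,686.60.
Claim 2 — $5,600: deductible already satisfied, so patient's share is 30% × $5,600 = $1,680. Patient pays $1,680; OOP now $5,972.40. Plan pays $5,600 − $1,680 = $3,920.
Claim 3 — $430: deductible already satisfied, so patient's share is 30% × $430 = $129. Cost to patient: $129. OOP to date $6,101.40. Plan pays $430 − $129 = $301.
Claim 4 — $459: deductible met; 30% of $459 = $137.70. Patient pays $137.70; OOP now $6,239.10. Plan pays $459 − $137.70 = $321.30.
Claim 5 — $13,531: deductible already satisfied, so patient's share is 30% × $13,531 = $4,059.30. OOP would hit $10,298.40 > $9,950, so the cap limits the patient to $9,950 − $6,239.10 = $3,710.90. Plan pays $13,531 − $3,710.90 = $9,820.10.
Insurer total: $2,686.60 + $3,920 + $301 + $321.30 + $9,820.10 = $17,049.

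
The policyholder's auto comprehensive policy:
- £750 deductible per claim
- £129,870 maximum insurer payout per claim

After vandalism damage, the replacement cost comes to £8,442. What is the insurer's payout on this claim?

Subtract the deductible: £8,442 − £750 = £7,692.
£7,692 is within the £129,870 limit, so the insurer pays £7,692.

£7,692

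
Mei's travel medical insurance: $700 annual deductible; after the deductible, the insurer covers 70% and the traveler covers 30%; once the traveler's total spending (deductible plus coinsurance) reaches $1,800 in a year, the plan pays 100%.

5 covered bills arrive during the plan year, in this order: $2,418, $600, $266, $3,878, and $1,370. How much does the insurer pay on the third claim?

$186.20

#1 ($2,418): $700 finishes the deductible; $1,718 goes to coinsurance; coinsurance $1,718 × 30% = $515.40. Traveler pays $1,215.40; OOP now $1,215.40. Insurer: $2,418 − $1,215.40 = $1,202.60.
#2 ($600): deductible met; 30% of $600 = $180. Traveler pays $180; OOP now $1,395.40. Insurer: $600 − $180 = $420.
#3 ($266): deductible met; 30% of $266 = $79.80. Cost to traveler: $79.80. OOP to date $1,475.20. Insurer: $266 − $79.80 = $186.20.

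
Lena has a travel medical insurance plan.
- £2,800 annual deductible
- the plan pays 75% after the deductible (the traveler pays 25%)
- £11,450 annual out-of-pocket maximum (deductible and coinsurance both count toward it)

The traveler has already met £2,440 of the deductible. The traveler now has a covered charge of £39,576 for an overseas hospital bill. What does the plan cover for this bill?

Remaining deductible: £2,800 − £2,440 = £360.
After the £360 deductible portion, £39,576 − £360 = £39,216 is subject to coinsurance.
Traveler's 25% share of £39,216 is £9,804.
Traveler responsibility before any cap: £360 + £9,804 = £10,164.
That would bring total out-of-pocket to £12,604, past the £11,450 cap. The traveler is capped at £11,450 − £2,440 = £9,010 on this claim.
Insurer pays the balance: £39,576 − £9,010 = £30,566.

£30,566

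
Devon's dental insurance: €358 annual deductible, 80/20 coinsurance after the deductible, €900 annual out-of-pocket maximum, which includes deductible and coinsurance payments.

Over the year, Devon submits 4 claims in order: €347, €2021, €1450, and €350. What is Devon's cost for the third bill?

Claim 1 — €347: fully absorbed by the deductible. Cost to patient: €347. OOP to date €347.
Claim 2 — €2021: €11 to deductible, leaving €2010; 20% of €2010 = €402. Patient pays €413; OOP now €760.
Claim 3 — €1450: deductible already satisfied, so patient's share is 20% × €1450 = €290. That would push OOP to €1050, over the €900 cap, so patient pays €900 − €760 = €140.

€140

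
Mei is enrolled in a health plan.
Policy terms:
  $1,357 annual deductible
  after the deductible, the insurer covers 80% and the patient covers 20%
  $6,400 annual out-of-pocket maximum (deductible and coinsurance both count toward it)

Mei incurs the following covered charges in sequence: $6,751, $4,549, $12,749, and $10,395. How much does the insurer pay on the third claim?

Claim 1 — $6,751: $1,357 finishes the deductible; $5,394 goes to coinsurance; patient's 20% is $1,078.80. Patient owes $2,435.80 (running OOP $2,435.80). Insurer: $6,751 − $2,435.80 = $4,315.20.
Claim 2 — $4,549: deductible met; 20% of $4,549 = $909.80. Patient pays $909.80; OOP now $3,345.60. Insurer: $4,549 − $909.80 = $3,639.20.
Claim 3 — $12,749: 20% coinsurance on $12,749 = $2,549.80. Cost to patient: $2,549.80. OOP to date $5,895.40. Insurer: $12,749 − $2,549.80 = $10,199.20.

$10,199.20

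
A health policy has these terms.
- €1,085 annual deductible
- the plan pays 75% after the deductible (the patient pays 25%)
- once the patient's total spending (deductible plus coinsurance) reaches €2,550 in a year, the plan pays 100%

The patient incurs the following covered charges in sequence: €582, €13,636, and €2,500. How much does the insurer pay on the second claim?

€11,668

Bill 1, €582: all of it applies to the deductible. Patient pays €582; OOP now €582. Plan pays €582 − €582 = €0.
Bill 2, €13,636: €503 finishes the deductible; €13,133 goes to coinsurance; patient's 25% is €3,283.25. Claim cost before the cap: €503 + €3,283.25 = €3,786.25. Adding that to €582 gives €4,368.25, past the €2,550 cap; patient pays only €2,550 − €582 = €1,968. Insurer: €13,636 − €1,968 = €11,668.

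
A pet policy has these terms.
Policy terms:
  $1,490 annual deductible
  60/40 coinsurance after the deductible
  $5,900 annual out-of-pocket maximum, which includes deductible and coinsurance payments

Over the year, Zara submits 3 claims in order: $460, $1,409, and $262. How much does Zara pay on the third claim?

Claim 1 — $460: entire amount goes to the deductible. Owner owes $460 (running OOP $460).
Claim 2 — $1,409: deductible takes $1,030, $379 remains; owner's 40% is $151.60. Owner pays $1,181.60; OOP now $1,641.60.
Claim 3 — $262: 40% coinsurance on $262 = $104.80. Owner pays $104.80; OOP now $1,746.40.

$104.80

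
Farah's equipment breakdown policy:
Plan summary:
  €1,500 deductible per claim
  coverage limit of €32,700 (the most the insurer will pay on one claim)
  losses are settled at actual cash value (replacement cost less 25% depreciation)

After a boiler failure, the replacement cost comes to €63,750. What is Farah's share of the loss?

€31,050

Depreciate 25%: the covered value is €63,750 × 0.75 = €47,812.50.
Subtract the deductible: €47,812.50 − €1,500 = €46,312.50.
€46,312.50 exceeds the €32,700 limit, so the insurer pays the limit: €32,700.
Out of pocket: €63,750 − €32,700 = €31,050.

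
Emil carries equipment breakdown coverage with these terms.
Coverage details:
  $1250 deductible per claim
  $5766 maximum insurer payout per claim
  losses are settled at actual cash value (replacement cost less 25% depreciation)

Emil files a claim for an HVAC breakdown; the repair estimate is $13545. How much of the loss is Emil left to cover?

Depreciate 25%: the covered value is $13545 × 0.75 = $10158.75.
Subtract the deductible: $10158.75 − $1250 = $8908.75.
Since $8908.75 > $5766, the payout is capped at $5766.
The business owner bears the rest of the original loss: $13545 − $5766 = $7779.

$7779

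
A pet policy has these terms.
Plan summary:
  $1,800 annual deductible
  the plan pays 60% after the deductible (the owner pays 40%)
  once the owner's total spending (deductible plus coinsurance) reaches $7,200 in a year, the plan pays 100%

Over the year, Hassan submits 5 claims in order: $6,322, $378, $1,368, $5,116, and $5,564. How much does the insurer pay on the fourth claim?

$3,069.60

Claim 1 — $6,322: $1,800 finishes the deductible; $4,522 goes to coinsurance; 40% of $4,522 = $1,808.80. Owner pays $3,608.80; OOP now $3,608.80. Insurer: $6,322 − $3,608.80 = $2,713.20.
Claim 2 — $378: deductible already satisfied, so owner's share is 40% × $378 = $151.20. Owner owes $151.20 (running OOP $3,760). Insurer: $378 − $151.20 = $226.80.
Claim 3 — $1,368: deductible already satisfied, so owner's share is 40% × $1,368 = $547.20. Cost to owner: $547.20. OOP to date $4,307.20. Plan pays $1,368 − $547.20 = $820.80.
Claim 4 — $5,116: deductible already satisfied, so owner's share is 40% × $5,116 = $2,046.40. Cost to owner: $2,046.40. OOP to date $6,353.60. Plan pays $5,116 − $2,046.40 = $3,069.60.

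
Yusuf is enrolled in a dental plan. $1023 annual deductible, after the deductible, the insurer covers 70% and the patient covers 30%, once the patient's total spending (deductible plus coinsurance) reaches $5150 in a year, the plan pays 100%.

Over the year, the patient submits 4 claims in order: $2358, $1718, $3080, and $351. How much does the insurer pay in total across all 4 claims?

$4538.80

Claim 1 ($2358): deductible takes $1023, $1335 remains; patient's 30% is $400.50. Patient owes $1423.50 (running OOP $1423.50). Plan pays $2358 − $1423.50 = $934.50.
Claim 2 ($1718): deductible already satisfied, so patient's share is 30% × $1718 = $515.40. Patient owes $515.40 (running OOP $1938.90). Insurer: $1718 − $515.40 = $1202.60.
Claim 3 ($3080): deductible met; 30% of $3080 = $924. Patient owes $924 (running OOP $2862.90). Plan pays $3080 − $924 = $2156.
Claim 4 ($351): 30% coinsurance on $351 = $105.30. Cost to patient: $105.30. OOP to date $2968.20. Plan pays $351 − $105.30 = $245.70.
Insurer total: $934.50 + $1202.60 + $2156 + $245.70 = $4538.80.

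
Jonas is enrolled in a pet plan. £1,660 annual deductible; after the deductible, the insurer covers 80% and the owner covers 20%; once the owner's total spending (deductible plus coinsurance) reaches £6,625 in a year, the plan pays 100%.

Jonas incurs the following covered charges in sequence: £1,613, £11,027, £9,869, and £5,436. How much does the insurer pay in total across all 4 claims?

£21,320

Claim 1 (£1,613): entire amount goes to the deductible. Cost to owner: £1,613. OOP to date £1,613. Insurer: £1,613 − £1,613 = £0.
Claim 2 (£11,027): deductible takes £47, £10,980 remains; coinsurance £10,980 × 20% = £2,196. Owner pays £2,243; OOP now £3,856. Plan pays £11,027 − £2,243 = £8,784.
Claim 3 (£9,869): deductible met; 20% of £9,869 = £1,973.80. Owner pays £1,973.80; OOP now £5,829.80. Plan pays £9,869 − £1,973.80 = £7,895.20.
Claim 4 (£5,436): deductible met; 20% of £5,436 = £1,087.20. That would push OOP to £6,917, over the £6,625 cap, so owner pays £6,625 − £5,829.80 = £795.20. Insurer: £5,436 − £795.20 = £4,640.80.
Insurer total = bills − owner's total = £27,945 − £6,625 = £21,320.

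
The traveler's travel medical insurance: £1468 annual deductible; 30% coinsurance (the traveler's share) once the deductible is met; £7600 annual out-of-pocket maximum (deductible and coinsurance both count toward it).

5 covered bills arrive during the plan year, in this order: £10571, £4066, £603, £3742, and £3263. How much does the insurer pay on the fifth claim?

#1 (£10571): £1468 to deductible, leaving £9103; 30% of £9103 = £2730.90. Traveler owes £4198.90 (running OOP £4198.90). Insurer: £10571 − £4198.90 = £6372.10.
#2 (£4066): deductible already satisfied, so traveler's share is 30% × £4066 = £1219.80. Traveler owes £1219.80 (running OOP £5418.70). Plan pays £4066 − £1219.80 = £2846.20.
#3 (£603): deductible met; 30% of £603 = £180.90. Traveler pays £180.90; OOP now £5599.60. Insurer: £603 − £180.90 = £422.10.
#4 (£3742): deductible met; 30% of £3742 = £1122.60. Cost to traveler: £1122.60. OOP to date £6722.20. Plan pays £3742 − £1122.60 = £2619.40.
#5 (£3263): deductible already satisfied, so traveler's share is 30% × £3263 = £978.90. That would push OOP to £7701.10, over the £7600 cap, so traveler pays £7600 − £6722.20 = £877.80. Plan pays £3263 − £877.80 = £2385.20.

£2385.20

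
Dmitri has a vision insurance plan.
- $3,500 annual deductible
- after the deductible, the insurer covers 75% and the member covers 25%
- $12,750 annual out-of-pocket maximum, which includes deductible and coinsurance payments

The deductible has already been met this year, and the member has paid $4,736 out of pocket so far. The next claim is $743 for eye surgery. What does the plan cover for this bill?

The deductible is already satisfied, so the full bill goes to coinsurance.
Coinsurance: $743 × 25% = $185.75.
Year-to-date out-of-pocket becomes $4,736 + $185.75 = $4,921.75, still under the $12,750 maximum, so no cap applies.
The plan picks up $743 − $185.75 = $557.25.

$557.25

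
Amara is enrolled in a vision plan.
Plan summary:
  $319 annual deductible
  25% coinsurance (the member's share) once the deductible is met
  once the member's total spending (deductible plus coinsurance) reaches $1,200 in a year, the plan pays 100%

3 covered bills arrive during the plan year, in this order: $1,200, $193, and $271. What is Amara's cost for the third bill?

Claim 1 — $1,200: deductible takes $319, $881 remains; coinsurance $881 × 25% = $220.25. Member pays $539.25; OOP now $539.25.
Claim 2 — $193: 25% coinsurance on $193 = $48.25. Cost to member: $48.25. OOP to date $587.50.
Claim 3 — $271: deductible already satisfied, so member's share is 25% × $271 = $67.75. Member pays $67.75; OOP now $655.25.

$67.75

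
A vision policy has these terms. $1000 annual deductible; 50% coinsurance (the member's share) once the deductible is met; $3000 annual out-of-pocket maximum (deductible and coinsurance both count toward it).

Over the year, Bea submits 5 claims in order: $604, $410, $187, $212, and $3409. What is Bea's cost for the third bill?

$93.50

#1 ($604): fully absorbed by the deductible. Member owes $604 (running OOP $604).
#2 ($410): $396 finishes the deductible; $14 goes to coinsurance; member's 50% is $7. Member owes $403 (running OOP $1007).
#3 ($187): deductible met; 50% of $187 = $93.50. Member owes $93.50 (running OOP $1100.50).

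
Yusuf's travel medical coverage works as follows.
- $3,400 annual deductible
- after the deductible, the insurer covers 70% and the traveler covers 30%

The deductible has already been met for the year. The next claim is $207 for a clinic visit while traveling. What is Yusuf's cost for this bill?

$62.10

With the deductible met, the entire $207 is subject to coinsurance.
Coinsurance: $207 × 30% = $62.10.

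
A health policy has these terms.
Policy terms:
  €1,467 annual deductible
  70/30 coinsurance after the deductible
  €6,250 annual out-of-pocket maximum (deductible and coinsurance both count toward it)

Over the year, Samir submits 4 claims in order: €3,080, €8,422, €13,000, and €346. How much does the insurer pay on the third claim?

#1 (€3,080): €1,467 finishes the deductible; €1,613 goes to coinsurance; coinsurance €1,613 × 30% = €483.90. Cost to patient: €1,950.90. OOP to date €1,950.90. Plan pays €3,080 − €1,950.90 = €1,129.10.
#2 (€8,422): 30% coinsurance on €8,422 = €2,526.60. Patient pays €2,526.60; OOP now €4,477.50. Plan pays €8,422 − €2,526.60 = €5,895.40.
#3 (€13,000): 30% coinsurance on €13,000 = €3,900. That would push OOP to €8,377.50, over the €6,250 cap, so patient pays €6,250 − €4,477.50 = €1,772.50. Insurer: €13,000 − €1,772.50 = €11,227.50.

€11,227.50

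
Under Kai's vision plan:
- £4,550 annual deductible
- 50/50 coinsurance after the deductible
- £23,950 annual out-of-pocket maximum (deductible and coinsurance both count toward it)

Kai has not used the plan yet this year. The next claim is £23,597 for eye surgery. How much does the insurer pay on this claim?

£9,523.50

Nothing has been paid toward the £4,550 deductible, so the first £4,550 of this charge is applied there.
The remaining £19,047 (= £23,597 − £4,550) moves to coinsurance.
Coinsurance: £19,047 × 50% = £9,523.50.
So the member owes £4,550 + £9,523.50 = £14,073.50 before any cap.
Year-to-date out-of-pocket becomes £0 + £14,073.50 = £14,073.50, still under the £23,950 maximum, so no cap applies.
The plan picks up £23,597 − £14,073.50 = £9,523.50.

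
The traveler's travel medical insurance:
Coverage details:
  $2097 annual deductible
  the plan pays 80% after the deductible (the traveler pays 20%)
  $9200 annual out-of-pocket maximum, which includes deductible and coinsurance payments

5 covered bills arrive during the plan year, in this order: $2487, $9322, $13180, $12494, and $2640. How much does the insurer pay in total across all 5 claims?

Claim 1 ($2487): $2097 finishes the deductible; $390 goes to coinsurance; coinsurance $390 × 20% = $78. Cost to traveler: $2175. OOP to date $2175. Plan pays $2487 − $2175 = $312.
Claim 2 ($9322): 20% coinsurance on $9322 = $1864.40. Traveler pays $1864.40; OOP now $4039.40. Insurer: $9322 − $1864.40 = $7457.60.
Claim 3 ($13180): deductible met; 20% of $13180 = $2636. Traveler pays $2636; OOP now $6675.40. Insurer: $13180 − $2636 = $10544.
Claim 4 ($12494): deductible met; 20% of $12494 = $2498.80. Traveler owes $2498.80 (running OOP $9174.20). Insurer: $12494 − $2498.80 = $9995.20.
Claim 5 ($2640): deductible already satisfied, so traveler's share is 20% × $2640 = $528. Adding that to $9174.20 gives $9702.20, past the $9200 cap; traveler pays only $9200 − $9174.20 = $25.80. Insurer: $2640 − $25.80 = $2614.20.
Insurer total = bills − traveler's total = $40123 − $9200 = $30923.

$30923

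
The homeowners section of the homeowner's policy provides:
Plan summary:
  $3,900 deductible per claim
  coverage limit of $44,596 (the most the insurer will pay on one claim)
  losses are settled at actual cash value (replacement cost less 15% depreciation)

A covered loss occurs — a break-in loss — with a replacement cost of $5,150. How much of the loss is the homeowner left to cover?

$4,672.50

At 15% depreciation, ACV = $5,150 − $772.50 = $4,377.50.
Less the $3,900 deductible: $4,377.50 − $3,900 = $477.50.
$477.50 ≤ $44,596, so the limit doesn't bind; insurer pays $477.50.
Out of pocket: $5,150 − $477.50 = $4,672.50.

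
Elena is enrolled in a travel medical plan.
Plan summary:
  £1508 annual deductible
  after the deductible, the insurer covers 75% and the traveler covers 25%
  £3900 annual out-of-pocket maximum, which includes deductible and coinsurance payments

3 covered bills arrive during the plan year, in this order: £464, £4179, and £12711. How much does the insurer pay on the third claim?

£11102.75

Claim 1 (£464): all of it applies to the deductible. Cost to traveler: £464. OOP to date £464. Insurer: £464 − £464 = £0.
Claim 2 (£4179): £1044 finishes the deductible; £3135 goes to coinsurance; coinsurance £3135 × 25% = £783.75. Traveler pays £1827.75; OOP now £2291.75. Insurer: £4179 − £1827.75 = £2351.25.
Claim 3 (£12711): deductible already satisfied, so traveler's share is 25% × £12711 = £3177.75. OOP would hit £5469.50 > £3900, so the cap limits the traveler to £3900 − £2291.75 = £1608.25. Plan pays £12711 − £1608.25 = £11102.75.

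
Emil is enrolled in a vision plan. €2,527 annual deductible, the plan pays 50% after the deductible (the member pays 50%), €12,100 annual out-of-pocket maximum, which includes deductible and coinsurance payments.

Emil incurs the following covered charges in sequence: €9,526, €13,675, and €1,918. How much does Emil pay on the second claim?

€6,073.50

Bill 1, €9,526: €2,527 finishes the deductible; €6,999 goes to coinsurance; coinsurance €6,999 × 50% = €3,499.50. Member pays €6,026.50; OOP now €6,026.50.
Bill 2, €13,675: deductible already satisfied, so member's share is 50% × €13,675 = €6,837.50. Adding that to €6,026.50 gives €12,864, past the €12,100 cap; member pays only €12,100 − €6,026.50 = €6,073.50.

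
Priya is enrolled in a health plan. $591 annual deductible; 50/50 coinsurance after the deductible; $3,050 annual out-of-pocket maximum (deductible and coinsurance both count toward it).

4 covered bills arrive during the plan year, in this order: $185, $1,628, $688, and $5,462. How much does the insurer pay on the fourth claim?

$3,958

Claim 1 ($185): all of it applies to the deductible. Patient owes $185 (running OOP $185). Plan pays $185 − $185 = $0.
Claim 2 ($1,628): deductible takes $406, $1,222 remains; patient's 50% is $611. Patient owes $1,017 (running OOP $1,202). Plan pays $1,628 − $1,017 = $611.
Claim 3 ($688): 50% coinsurance on $688 = $344. Patient pays $344; OOP now $1,546. Plan pays $688 − $344 = $344.
Claim 4 ($5,462): 50% coinsurance on $5,462 = $2,731. OOP would hit $4,277 > $3,050, so the cap limits the patient to $3,050 − $1,546 = $1,504. Plan pays $5,462 − $1,504 = $3,958.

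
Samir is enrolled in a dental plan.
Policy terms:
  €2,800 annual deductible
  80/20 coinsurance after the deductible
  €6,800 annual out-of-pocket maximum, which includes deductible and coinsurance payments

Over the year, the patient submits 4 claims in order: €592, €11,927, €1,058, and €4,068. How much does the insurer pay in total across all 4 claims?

€11,876

Claim 1 — €592: entire amount goes to the deductible. Cost to patient: €592. OOP to date €592. Plan pays €592 − €592 = €0.
Claim 2 — €11,927: €2,208 finishes the deductible; €9,719 goes to coinsurance; 20% of €9,719 = €1,943.80. Patient pays €4,151.80; OOP now €4,743.80. Plan pays €11,927 − €4,151.80 = €7,775.20.
Claim 3 — €1,058: deductible already satisfied, so patient's share is 20% × €1,058 = €211.60. Patient pays €211.60; OOP now €4,955.40. Insurer: €1,058 − €211.60 = €846.40.
Claim 4 — €4,068: deductible met; 20% of €4,068 = €813.60. Patient owes €813.60 (running OOP €5,769). Plan pays €4,068 − €813.60 = €3,254.40.
Insurer total = bills − patient's total = €17,645 − €5,769 = €11,876.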